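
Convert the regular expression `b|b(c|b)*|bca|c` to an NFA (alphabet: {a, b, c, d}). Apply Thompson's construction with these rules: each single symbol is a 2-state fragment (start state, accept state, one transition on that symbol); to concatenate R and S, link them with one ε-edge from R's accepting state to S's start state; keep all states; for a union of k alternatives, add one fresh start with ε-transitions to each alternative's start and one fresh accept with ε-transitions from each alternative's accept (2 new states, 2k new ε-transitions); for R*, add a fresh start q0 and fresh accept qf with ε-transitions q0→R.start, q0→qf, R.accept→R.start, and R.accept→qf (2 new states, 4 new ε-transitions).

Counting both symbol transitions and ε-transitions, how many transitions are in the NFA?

Per subexpression:
Each of the 8 symbol leaves contributes 1 transition (1 symbol, 0 ε).
  c|b = 6 transitions (2 symbol, 4 ε)
  (c|b)* = 10 transitions (2 symbol, 8 ε)
  b(c|b)* = 12 transitions (3 symbol, 9 ε)
  bca = 5 transitions (3 symbol, 2 ε)
  b|b(c|b)*|bca|c = 27 transitions (8 symbol, 19 ε)

27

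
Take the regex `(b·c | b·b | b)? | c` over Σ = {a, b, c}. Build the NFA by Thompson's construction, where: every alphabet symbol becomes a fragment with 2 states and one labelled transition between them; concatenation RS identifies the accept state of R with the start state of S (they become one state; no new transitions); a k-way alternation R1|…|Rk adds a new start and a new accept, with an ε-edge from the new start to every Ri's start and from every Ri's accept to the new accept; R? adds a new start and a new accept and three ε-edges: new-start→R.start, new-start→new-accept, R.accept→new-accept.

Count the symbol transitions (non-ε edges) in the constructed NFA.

6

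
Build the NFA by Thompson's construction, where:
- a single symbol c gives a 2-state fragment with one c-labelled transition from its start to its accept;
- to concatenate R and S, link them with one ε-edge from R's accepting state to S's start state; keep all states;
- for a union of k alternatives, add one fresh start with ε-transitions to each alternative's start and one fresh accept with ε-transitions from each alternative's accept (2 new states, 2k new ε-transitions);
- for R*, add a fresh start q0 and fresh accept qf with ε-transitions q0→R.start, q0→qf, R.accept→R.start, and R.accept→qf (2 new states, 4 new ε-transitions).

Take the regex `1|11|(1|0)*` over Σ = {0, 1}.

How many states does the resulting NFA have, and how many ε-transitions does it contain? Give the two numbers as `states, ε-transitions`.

Recursing over subexpressions:
Each of the 5 symbol leaves contributes 2 states and 0 ε-transitions.
  11 — 4 states, 1 ε-transition
  1|0 — 6 states, 4 ε-transitions
  (1|0)* — 8 states, 8 ε-transitions
  1|11|(1|0)* — 16 states, 15 ε-transitions

16, 15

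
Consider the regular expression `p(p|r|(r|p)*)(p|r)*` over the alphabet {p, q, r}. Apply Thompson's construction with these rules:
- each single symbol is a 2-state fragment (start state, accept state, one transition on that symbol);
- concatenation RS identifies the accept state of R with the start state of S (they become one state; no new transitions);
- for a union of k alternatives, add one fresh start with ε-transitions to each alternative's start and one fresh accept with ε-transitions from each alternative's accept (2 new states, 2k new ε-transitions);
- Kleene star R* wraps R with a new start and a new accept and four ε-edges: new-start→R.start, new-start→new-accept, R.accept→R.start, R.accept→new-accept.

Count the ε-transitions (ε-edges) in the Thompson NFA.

22

Bottom-up over the parse tree:
Each of the 7 symbol leaves contributes 0 ε-transitions.
  r|p → 4 ε-transitions
  (r|p)* → 8 ε-transitions
  p|r|(r|p)* → 14 ε-transitions
  p|r → 4 ε-transitions
  (p|r)* → 8 ε-transitions
  p(p|r|(r|p)*)(p|r)* → 22 ε-transitions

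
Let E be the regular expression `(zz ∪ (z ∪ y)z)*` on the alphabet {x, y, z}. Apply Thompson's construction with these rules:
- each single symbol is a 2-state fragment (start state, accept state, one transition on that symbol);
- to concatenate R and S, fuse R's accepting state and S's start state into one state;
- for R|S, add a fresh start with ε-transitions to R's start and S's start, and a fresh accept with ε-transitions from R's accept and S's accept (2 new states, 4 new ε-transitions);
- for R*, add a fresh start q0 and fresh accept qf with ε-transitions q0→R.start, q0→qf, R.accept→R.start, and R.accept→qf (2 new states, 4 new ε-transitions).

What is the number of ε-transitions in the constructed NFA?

12

Bottom-up over the parse tree:
Each of the 5 symbol leaves contributes 0 ε-transitions.
  zz : 0 ε-transitions
  z ∪ y : 4 ε-transitions
  (z ∪ y)z : 4 ε-transitions
  zz ∪ (z ∪ y)z : 8 ε-transitions
  (zz ∪ (z ∪ y)z)* : 12 ε-transitions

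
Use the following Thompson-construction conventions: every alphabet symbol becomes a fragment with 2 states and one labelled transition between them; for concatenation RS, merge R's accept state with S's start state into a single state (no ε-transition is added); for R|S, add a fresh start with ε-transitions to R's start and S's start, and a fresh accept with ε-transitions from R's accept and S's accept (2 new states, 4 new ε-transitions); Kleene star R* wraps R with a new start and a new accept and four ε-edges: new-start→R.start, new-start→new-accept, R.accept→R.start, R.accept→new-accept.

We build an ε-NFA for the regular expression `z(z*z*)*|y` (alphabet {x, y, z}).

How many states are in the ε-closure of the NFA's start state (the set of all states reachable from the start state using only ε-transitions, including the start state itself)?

3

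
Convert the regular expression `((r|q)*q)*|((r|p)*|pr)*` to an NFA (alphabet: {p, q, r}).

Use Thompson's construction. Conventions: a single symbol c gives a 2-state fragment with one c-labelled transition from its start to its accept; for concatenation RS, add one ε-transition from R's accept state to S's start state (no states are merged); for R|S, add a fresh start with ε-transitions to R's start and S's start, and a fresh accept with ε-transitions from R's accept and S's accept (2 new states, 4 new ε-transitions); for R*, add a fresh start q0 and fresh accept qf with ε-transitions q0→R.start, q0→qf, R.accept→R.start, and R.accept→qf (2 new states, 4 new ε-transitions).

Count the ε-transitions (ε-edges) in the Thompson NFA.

By structural recursion:
Each of the 7 symbol leaves contributes 0 ε-transitions.
  r|q : 4 ε-transitions
  (r|q)* : 8 ε-transitions
  (r|q)*q : 9 ε-transitions
  ((r|q)*q)* : 13 ε-transitions
  r|p : 4 ε-transitions
  (r|p)* : 8 ε-transitions
  pr : 1 ε-transition
  (r|p)*|pr : 13 ε-transitions
  ((r|p)*|pr)* : 17 ε-transitions
  ((r|q)*q)*|((r|p)*|pr)* : 34 ε-transitions

34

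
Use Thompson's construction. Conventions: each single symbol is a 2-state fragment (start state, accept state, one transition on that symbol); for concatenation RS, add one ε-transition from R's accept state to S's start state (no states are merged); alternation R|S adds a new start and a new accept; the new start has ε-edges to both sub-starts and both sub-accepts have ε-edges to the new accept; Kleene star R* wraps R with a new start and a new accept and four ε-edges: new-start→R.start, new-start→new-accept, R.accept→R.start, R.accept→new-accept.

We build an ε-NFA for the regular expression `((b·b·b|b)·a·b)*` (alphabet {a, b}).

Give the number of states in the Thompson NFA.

16

By structural recursion:
Each of the 6 symbol leaves contributes a 2-state fragment.
  b·b·b = 6 states
  b·b·b|b = 10 states
  (b·b·b|b)·a·b = 14 states
  ((b·b·b|b)·a·b)* = 16 states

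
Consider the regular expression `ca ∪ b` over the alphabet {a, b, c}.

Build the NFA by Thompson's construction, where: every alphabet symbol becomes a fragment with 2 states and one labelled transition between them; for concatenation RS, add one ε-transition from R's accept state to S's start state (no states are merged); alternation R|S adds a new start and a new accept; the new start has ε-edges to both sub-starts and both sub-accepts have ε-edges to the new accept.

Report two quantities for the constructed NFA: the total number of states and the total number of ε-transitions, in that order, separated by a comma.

8, 5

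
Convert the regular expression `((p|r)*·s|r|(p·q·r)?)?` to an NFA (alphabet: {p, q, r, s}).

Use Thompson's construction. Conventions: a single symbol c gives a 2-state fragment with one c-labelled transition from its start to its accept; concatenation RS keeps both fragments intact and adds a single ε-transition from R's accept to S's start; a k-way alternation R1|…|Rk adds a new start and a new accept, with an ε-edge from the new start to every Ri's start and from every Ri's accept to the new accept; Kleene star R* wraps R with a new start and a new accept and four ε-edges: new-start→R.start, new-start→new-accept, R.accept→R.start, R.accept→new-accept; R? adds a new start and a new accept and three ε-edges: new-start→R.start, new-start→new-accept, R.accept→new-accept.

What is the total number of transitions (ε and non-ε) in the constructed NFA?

30

Recursing over subexpressions:
Each of the 7 symbol leaves contributes 1 transition (1 symbol, 0 ε).
  p|r = 6 transitions (2 symbol, 4 ε)
  (p|r)* = 10 transitions (2 symbol, 8 ε)
  (p|r)*·s = 12 transitions (3 symbol, 9 ε)
  p·q·r = 5 transitions (3 symbol, 2 ε)
  (p·q·r)? = 8 transitions (3 symbol, 5 ε)
  (p|r)*·s|r|(p·q·r)? = 27 transitions (7 symbol, 20 ε)
  ((p|r)*·s|r|(p·q·r)?)? = 30 transitions (7 symbol, 23 ε)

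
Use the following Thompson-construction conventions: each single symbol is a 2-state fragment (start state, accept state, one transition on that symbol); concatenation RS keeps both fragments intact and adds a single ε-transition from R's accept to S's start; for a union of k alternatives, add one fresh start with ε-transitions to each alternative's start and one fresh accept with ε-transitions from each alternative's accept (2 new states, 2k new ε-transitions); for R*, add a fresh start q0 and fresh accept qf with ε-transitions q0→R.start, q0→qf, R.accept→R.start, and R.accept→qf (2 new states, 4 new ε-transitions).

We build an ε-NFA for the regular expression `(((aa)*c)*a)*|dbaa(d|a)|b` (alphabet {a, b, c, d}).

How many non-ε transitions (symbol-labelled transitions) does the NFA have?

Per subexpression:
Each of the 11 symbol leaves contributes exactly 1 symbol transition.
  aa — 2 symbol transitions
  (aa)* — 2 symbol transitions
  (aa)*c — 3 symbol transitions
  ((aa)*c)* — 3 symbol transitions
  ((aa)*c)*a — 4 symbol transitions
  (((aa)*c)*a)* — 4 symbol transitions
  d|a — 2 symbol transitions
  dbaa(d|a) — 6 symbol transitions
  (((aa)*c)*a)*|dbaa(d|a)|b — 11 symbol transitions

11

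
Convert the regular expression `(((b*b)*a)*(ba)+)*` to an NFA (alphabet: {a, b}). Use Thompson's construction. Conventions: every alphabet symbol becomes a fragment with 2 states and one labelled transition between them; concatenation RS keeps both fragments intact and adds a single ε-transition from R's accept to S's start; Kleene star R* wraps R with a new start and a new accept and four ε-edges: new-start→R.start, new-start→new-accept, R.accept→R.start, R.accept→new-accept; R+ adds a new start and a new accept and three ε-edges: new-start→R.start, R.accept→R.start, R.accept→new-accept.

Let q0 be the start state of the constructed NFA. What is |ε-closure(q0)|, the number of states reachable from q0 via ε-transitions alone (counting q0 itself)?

13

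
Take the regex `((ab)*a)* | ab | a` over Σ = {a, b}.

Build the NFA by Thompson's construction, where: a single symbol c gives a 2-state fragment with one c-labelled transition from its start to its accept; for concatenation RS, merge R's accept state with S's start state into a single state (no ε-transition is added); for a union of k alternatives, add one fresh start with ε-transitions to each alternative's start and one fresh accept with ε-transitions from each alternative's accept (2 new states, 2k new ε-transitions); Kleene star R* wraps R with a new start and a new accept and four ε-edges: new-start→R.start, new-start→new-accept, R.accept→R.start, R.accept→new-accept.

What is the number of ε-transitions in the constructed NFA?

Bottom-up over the parse tree:
Each of the 6 symbol leaves contributes 0 ε-transitions.
  ab — 0 ε-transitions
  (ab)* — 4 ε-transitions
  (ab)*a — 4 ε-transitions
  ((ab)*a)* — 8 ε-transitions
  ab — 0 ε-transitions
  ((ab)*a)* | ab | a — 14 ε-transitions

14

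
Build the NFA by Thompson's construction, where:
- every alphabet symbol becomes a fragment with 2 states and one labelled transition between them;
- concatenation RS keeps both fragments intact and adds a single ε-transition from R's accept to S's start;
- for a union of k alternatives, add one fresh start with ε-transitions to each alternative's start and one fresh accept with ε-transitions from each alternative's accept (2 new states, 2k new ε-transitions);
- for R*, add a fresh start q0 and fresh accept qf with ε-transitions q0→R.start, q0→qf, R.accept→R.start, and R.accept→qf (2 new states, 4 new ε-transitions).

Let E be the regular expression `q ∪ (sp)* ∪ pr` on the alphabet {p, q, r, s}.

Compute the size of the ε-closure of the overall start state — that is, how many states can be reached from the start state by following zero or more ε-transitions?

7

Let C(F) = |ε-closure(F.start)| within fragment F, and note whether F accepts ε. Symbol fragments have C = 1 and do not accept ε. Then:
  sp → |ε-closure| equals the left operand's closure size = 1 (its accept is not ε-reachable, so the closure stops there)
  (sp)* → |ε-closure| = 1 (new start) + 1 (body) + 1 (new accept) = 3
  pr → |ε-closure| equals the left operand's closure size = 1 (its accept is not ε-reachable, so the closure stops there)
  q ∪ (sp)* ∪ pr → |ε-closure| = 1 (new start) + (1 + 3 + 1) + 1 (new accept, since some branch ε-reaches its own accept) = 7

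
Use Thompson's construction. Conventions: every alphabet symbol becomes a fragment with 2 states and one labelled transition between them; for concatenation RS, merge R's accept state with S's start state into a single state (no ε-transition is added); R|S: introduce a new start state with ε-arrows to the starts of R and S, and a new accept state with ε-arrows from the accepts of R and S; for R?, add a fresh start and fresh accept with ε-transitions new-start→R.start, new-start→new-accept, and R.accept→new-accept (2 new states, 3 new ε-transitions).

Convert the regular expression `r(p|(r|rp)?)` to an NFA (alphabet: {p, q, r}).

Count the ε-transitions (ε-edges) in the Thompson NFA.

11

Recursing over subexpressions:
Each of the 5 symbol leaves contributes 0 ε-transitions.
  rp = 0 ε-transitions
  r|rp = 4 ε-transitions
  (r|rp)? = 7 ε-transitions
  p|(r|rp)? = 11 ε-transitions
  r(p|(r|rp)?) = 11 ε-transitions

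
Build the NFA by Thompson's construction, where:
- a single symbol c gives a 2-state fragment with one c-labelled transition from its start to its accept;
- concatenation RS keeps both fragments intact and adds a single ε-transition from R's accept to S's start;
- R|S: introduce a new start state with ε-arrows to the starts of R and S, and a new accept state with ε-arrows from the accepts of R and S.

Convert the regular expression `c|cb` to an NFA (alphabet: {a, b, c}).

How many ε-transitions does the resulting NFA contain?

5

Bottom-up over the parse tree:
Each of the 3 symbol leaves contributes 0 ε-transitions.
  cb = 1 ε-transition
  c|cb = 5 ε-transitions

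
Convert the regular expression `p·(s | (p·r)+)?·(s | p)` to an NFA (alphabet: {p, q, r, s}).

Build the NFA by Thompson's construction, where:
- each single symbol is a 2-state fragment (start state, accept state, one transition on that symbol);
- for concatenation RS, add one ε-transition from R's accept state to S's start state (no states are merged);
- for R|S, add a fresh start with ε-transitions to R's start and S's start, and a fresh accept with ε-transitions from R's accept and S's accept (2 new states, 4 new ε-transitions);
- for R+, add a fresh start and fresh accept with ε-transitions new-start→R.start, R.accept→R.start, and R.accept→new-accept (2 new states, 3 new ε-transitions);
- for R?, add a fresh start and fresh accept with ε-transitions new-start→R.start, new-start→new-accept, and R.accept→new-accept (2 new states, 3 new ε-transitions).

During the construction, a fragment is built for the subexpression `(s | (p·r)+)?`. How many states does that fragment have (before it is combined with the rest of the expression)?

Fragment for `(s | (p·r)+)?`:
Each of the 3 symbol leaves contributes a 2-state fragment.
  p·r : 4 states
  (p·r)+ : 6 states
  s | (p·r)+ : 10 states
  (s | (p·r)+)? : 12 states

12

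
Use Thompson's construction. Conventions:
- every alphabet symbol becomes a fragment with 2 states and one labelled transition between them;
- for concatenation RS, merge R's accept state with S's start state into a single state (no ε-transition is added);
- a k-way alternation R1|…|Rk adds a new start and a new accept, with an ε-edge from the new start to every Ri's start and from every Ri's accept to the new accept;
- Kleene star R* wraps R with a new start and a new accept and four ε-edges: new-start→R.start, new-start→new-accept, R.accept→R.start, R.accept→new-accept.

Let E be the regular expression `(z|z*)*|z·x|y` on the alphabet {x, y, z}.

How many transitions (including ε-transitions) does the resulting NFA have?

23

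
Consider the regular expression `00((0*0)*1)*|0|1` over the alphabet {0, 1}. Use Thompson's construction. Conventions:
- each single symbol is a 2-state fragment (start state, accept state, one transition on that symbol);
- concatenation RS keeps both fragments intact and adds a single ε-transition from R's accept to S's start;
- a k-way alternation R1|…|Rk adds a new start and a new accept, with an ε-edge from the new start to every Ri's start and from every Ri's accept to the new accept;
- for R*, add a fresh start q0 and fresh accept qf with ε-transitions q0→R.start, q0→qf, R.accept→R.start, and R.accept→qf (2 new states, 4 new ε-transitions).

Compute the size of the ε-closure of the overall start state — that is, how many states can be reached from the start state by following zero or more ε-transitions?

Work bottom-up. For each fragment F, track |ε-closure(F.start)| and whether F's accept lies in that closure (i.e. whether F accepts ε). A single-symbol fragment has closure size 1 and does not accept ε.
  0* — C = 1 (new start) + 1 (body) + 1 (new accept) = 3
  0*0 — the left operand accepts ε, so the closure extends into the next operand (via the concat ε-link); C = 3 + 1 = 4
  (0*0)* — new start has ε-edges to the inner start and to the new accept, so C = 2 + 4 = 6
  (0*0)*1 — the left operand accepts ε, so the closure extends into the next operand (via the concat ε-link); C = 6 + 1 = 7
  ((0*0)*1)* — new start has ε-edges to the inner start and to the new accept, so C = 2 + 7 = 9
  00((0*0)*1)* — same as the first factor's closure: C = 1
  00((0*0)*1)*|0|1 — new start ε-reaches every alternative's start; none of them accept ε, so the new accept is not reached: C = 1 + 1 + 1 + 1 = 4

4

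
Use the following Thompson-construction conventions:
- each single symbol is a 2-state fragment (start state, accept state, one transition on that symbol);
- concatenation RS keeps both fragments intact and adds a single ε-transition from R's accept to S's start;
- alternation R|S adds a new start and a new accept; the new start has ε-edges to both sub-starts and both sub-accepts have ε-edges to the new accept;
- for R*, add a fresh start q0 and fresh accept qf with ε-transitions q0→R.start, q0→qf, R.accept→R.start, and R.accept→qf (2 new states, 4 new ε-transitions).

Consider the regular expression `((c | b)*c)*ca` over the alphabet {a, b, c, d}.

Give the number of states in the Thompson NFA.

Bottom-up over the parse tree:
Each of the 5 symbol leaves contributes a 2-state fragment.
  c | b → 6 states
  (c | b)* → 8 states
  (c | b)*c → 10 states
  ((c | b)*c)* → 12 states
  ((c | b)*c)*ca → 16 states

16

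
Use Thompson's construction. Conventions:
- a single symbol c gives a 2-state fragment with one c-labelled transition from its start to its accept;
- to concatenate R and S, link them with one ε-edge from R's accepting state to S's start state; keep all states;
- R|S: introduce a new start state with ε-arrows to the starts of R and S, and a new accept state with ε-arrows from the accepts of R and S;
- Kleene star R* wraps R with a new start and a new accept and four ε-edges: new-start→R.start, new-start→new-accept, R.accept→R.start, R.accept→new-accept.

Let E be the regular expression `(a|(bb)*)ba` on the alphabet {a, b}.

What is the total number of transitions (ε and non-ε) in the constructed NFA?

Bottom-up over the parse tree:
Each of the 5 symbol leaves contributes 1 transition (1 symbol, 0 ε).
  bb : 3 transitions (2 symbol, 1 ε)
  (bb)* : 7 transitions (2 symbol, 5 ε)
  a|(bb)* : 12 transitions (3 symbol, 9 ε)
  (a|(bb)*)ba : 16 transitions (5 symbol, 11 ε)

16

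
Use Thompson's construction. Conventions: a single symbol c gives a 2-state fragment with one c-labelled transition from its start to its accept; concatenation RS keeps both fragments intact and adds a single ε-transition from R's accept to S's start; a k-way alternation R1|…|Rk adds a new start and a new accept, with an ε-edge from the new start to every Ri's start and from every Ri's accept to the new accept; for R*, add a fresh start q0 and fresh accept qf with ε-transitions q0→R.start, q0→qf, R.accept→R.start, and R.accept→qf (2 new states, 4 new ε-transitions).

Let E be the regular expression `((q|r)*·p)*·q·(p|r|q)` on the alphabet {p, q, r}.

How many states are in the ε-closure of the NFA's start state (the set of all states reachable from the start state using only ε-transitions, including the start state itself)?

Work bottom-up. For each fragment F, track |ε-closure(F.start)| and whether F's accept lies in that closure (i.e. whether F accepts ε). A single-symbol fragment has closure size 1 and does not accept ε.
  q|r : new start ε-reaches every alternative's start; none of them accept ε, so the new accept is not reached: |closure| = 1 + 1 + 1 = 3
  (q|r)* : |closure| = 1 (new start) + 3 (body) + 1 (new accept) = 5
  (q|r)*·p : the left operand accepts ε, so the closure extends into the next operand (via the concat ε-link); |closure| = 5 + 1 = 6
  ((q|r)*·p)* : the star's fresh start ε-reaches both the body's start and the fresh accept: |closure| = 2 + 6 = 8
  p|r|q : new start ε-reaches every alternative's start; none of them accept ε, so the new accept is not reached: |closure| = 1 + 1 + 1 + 1 = 4
  ((q|r)*·p)*·q·(p|r|q) : the left operand accepts ε, so the closure extends into the next operand (via the concat ε-link); |closure| = 8 + 1 = 9

9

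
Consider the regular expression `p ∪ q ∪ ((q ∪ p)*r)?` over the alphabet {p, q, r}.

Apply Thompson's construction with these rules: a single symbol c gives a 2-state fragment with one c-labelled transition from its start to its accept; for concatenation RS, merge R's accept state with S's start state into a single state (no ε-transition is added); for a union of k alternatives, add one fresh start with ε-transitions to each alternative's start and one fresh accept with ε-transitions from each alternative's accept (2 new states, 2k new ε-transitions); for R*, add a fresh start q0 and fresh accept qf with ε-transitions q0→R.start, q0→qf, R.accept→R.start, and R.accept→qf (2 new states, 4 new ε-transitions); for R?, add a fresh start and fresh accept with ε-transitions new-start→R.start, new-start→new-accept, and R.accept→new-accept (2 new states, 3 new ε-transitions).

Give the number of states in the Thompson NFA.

Per subexpression:
Each of the 5 symbol leaves contributes a 2-state fragment.
  q ∪ p = 6 states
  (q ∪ p)* = 8 states
  (q ∪ p)*r = 9 states
  ((q ∪ p)*r)? = 11 states
  p ∪ q ∪ ((q ∪ p)*r)? = 17 states

17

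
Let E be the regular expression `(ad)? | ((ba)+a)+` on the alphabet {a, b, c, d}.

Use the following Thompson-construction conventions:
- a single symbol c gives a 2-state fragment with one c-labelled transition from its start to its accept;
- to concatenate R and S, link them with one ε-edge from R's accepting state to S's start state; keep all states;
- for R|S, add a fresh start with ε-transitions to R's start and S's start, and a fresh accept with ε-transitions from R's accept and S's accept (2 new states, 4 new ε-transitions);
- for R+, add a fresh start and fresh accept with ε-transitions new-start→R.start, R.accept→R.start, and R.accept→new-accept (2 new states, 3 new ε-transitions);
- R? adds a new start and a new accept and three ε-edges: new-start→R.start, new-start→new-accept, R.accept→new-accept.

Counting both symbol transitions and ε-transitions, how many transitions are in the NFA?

21

Per subexpression:
Each of the 5 symbol leaves contributes 1 transition (1 symbol, 0 ε).
  ad — 3 transitions (2 symbol, 1 ε)
  (ad)? — 6 transitions (2 symbol, 4 ε)
  ba — 3 transitions (2 symbol, 1 ε)
  (ba)+ — 6 transitions (2 symbol, 4 ε)
  (ba)+a — 8 transitions (3 symbol, 5 ε)
  ((ba)+a)+ — 11 transitions (3 symbol, 8 ε)
  (ad)? | ((ba)+a)+ — 21 transitions (5 symbol, 16 ε)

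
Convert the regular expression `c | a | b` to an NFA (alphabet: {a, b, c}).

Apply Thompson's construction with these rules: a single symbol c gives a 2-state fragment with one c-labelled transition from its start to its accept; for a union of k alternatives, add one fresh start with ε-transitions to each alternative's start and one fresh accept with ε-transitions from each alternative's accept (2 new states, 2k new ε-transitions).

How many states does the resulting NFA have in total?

8

Bottom-up over the parse tree:
Each of the 3 symbol leaves contributes a 2-state fragment.
  c | a | b = 8 states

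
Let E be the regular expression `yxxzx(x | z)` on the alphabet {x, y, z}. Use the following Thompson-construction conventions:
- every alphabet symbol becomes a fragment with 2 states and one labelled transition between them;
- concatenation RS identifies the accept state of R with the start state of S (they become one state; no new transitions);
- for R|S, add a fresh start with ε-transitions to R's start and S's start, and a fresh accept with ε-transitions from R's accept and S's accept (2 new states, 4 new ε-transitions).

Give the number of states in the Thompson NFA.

11

Recursing over subexpressions:
Each of the 7 symbol leaves contributes a 2-state fragment.
  x | z → 6 states
  yxxzx(x | z) → 11 states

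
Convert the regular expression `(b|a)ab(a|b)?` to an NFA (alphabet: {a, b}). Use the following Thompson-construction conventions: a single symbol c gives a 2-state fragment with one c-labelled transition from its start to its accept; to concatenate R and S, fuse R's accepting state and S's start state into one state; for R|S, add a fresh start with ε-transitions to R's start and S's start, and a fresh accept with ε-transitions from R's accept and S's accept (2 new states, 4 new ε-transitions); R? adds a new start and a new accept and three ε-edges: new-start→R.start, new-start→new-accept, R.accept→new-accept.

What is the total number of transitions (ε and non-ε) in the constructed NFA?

17

By structural recursion:
Each of the 6 symbol leaves contributes 1 transition (1 symbol, 0 ε).
  b|a : 6 transitions (2 symbol, 4 ε)
  a|b : 6 transitions (2 symbol, 4 ε)
  (a|b)? : 9 transitions (2 symbol, 7 ε)
  (b|a)ab(a|b)? : 17 transitions (6 symbol, 11 ε)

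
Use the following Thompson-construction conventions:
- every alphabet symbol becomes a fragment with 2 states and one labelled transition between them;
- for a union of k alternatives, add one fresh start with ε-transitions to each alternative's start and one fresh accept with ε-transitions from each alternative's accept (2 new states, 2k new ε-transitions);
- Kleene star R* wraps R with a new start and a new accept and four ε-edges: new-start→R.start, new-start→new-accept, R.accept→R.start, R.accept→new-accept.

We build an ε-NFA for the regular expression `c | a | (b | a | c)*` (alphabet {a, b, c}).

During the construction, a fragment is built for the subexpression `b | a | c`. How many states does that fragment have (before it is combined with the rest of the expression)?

8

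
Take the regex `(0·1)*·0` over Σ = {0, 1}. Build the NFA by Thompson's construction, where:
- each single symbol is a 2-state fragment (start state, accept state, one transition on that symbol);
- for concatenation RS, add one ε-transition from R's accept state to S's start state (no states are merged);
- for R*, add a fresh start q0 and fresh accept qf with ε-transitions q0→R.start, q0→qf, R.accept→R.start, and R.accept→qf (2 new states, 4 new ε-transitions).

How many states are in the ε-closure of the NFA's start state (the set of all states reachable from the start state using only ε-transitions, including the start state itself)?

4

Compute the ε-closure size of each fragment's start state recursively; a symbol fragment's start has no outgoing ε-edge, so its closure is just itself (size 1).
  0·1 — C equals the left operand's closure size = 1 (its accept is not ε-reachable, so the closure stops there)
  (0·1)* — C = 1 (new start) + 1 (body) + 1 (new accept) = 3
  (0·1)*·0 — the left operand accepts ε, so the closure extends into the next operand (via the concat ε-link); C = 3 + 1 = 4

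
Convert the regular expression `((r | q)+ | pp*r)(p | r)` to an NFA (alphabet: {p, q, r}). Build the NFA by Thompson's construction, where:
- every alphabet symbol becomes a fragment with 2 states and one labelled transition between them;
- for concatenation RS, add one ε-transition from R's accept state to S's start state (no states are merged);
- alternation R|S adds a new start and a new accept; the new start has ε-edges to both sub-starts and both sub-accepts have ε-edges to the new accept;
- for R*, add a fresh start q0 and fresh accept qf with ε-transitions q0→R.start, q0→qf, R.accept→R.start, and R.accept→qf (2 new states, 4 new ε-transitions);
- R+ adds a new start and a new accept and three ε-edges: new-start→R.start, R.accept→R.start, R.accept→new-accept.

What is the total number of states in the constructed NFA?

24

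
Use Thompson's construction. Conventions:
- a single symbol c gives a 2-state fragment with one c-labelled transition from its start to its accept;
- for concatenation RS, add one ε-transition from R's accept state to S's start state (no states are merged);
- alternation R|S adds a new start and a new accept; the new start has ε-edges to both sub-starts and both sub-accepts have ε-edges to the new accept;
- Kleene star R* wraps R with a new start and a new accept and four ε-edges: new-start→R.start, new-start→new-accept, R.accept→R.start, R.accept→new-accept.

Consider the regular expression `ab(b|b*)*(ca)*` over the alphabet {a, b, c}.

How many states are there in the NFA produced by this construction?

20

Bottom-up over the parse tree:
Each of the 6 symbol leaves contributes a 2-state fragment.
  b* : 4 states
  b|b* : 8 states
  (b|b*)* : 10 states
  ca : 4 states
  (ca)* : 6 states
  ab(b|b*)*(ca)* : 20 states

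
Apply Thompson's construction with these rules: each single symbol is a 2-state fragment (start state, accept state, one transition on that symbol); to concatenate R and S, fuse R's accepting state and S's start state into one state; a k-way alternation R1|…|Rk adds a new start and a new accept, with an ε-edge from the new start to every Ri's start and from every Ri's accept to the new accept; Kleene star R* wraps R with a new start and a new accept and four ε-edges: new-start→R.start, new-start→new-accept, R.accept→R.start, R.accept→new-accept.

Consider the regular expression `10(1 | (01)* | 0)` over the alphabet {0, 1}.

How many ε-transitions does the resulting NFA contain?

10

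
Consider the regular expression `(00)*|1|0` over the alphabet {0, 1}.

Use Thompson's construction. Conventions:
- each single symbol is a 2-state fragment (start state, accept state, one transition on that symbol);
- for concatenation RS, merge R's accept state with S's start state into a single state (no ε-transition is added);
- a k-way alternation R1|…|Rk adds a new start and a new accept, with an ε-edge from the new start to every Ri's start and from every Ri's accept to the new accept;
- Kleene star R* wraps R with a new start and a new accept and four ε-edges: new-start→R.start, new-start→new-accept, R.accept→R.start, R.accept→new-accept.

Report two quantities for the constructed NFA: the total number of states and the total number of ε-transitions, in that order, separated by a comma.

Per subexpression:
Each of the 4 symbol leaves contributes 2 states and 0 ε-transitions.
  00 — 3 states, 0 ε-transitions
  (00)* — 5 states, 4 ε-transitions
  (00)*|1|0 — 11 states, 10 ε-transitions

11, 10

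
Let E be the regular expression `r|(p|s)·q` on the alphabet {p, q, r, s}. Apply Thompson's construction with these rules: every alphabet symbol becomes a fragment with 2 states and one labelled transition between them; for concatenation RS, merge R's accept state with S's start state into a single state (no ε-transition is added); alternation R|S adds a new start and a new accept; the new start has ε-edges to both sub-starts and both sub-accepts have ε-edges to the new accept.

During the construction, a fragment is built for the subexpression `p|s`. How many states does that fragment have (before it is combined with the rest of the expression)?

Fragment for `p|s`:
Each of the 2 symbol leaves contributes a 2-state fragment.
  p|s : 6 states

6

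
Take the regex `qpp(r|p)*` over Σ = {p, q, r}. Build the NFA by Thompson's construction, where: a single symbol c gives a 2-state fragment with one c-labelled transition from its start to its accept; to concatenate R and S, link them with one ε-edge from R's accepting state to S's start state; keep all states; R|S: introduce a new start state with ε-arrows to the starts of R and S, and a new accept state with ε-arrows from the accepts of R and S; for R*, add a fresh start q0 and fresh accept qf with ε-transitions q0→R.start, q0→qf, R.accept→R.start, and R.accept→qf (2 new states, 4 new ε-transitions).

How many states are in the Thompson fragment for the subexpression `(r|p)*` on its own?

Fragment for `(r|p)*`:
Each of the 2 symbol leaves contributes a 2-state fragment.
  r|p : 6 states
  (r|p)* : 8 states

8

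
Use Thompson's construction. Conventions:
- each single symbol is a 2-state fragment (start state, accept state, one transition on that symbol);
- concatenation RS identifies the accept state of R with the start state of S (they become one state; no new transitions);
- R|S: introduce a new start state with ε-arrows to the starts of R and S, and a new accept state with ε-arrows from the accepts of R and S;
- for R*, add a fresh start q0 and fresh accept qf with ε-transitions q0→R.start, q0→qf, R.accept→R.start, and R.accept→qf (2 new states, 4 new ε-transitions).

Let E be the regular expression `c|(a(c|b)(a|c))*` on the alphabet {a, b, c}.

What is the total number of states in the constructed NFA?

Per subexpression:
Each of the 6 symbol leaves contributes a 2-state fragment.
  c|b : 6 states
  a|c : 6 states
  a(c|b)(a|c) : 12 states
  (a(c|b)(a|c))* : 14 states
  c|(a(c|b)(a|c))* : 18 states

18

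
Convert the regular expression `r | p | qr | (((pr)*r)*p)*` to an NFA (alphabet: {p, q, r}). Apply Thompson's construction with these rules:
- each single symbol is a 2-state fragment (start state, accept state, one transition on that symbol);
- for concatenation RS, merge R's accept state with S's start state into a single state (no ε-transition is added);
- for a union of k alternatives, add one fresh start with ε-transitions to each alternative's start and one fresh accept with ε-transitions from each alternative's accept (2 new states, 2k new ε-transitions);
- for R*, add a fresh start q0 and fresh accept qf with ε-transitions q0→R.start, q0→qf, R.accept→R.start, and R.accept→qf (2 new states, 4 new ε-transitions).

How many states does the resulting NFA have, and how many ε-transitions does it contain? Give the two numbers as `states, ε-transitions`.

20, 20

Per subexpression:
Each of the 8 symbol leaves contributes 2 states and 0 ε-transitions.
  qr → 3 states, 0 ε-transitions
  pr → 3 states, 0 ε-transitions
  (pr)* → 5 states, 4 ε-transitions
  (pr)*r → 6 states, 4 ε-transitions
  ((pr)*r)* → 8 states, 8 ε-transitions
  ((pr)*r)*p → 9 states, 8 ε-transitions
  (((pr)*r)*p)* → 11 states, 12 ε-transitions
  r | p | qr | (((pr)*r)*p)* → 20 states, 20 ε-transitions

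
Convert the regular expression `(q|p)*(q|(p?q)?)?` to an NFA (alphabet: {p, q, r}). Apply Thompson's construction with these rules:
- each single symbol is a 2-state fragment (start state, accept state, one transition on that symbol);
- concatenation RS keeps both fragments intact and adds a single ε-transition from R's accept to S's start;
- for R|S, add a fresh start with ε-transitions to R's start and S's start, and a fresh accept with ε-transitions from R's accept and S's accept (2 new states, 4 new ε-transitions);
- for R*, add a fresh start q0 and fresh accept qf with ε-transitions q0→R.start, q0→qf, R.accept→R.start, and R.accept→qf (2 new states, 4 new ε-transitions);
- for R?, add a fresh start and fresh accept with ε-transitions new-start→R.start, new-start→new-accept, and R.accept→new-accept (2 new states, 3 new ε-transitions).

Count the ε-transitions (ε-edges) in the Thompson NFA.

Bottom-up over the parse tree:
Each of the 5 symbol leaves contributes 0 ε-transitions.
  q|p — 4 ε-transitions
  (q|p)* — 8 ε-transitions
  p? — 3 ε-transitions
  p?q — 4 ε-transitions
  (p?q)? — 7 ε-transitions
  q|(p?q)? — 11 ε-transitions
  (q|(p?q)?)? — 14 ε-transitions
  (q|p)*(q|(p?q)?)? — 23 ε-transitions

23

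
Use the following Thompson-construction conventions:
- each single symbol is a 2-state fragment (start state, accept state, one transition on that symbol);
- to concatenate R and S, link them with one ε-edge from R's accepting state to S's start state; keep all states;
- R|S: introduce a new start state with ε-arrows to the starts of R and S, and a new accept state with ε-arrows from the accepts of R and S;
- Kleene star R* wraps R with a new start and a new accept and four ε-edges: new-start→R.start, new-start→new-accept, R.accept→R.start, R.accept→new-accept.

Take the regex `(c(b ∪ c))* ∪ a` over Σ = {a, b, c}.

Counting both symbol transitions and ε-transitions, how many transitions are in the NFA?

Per subexpression:
Each of the 4 symbol leaves contributes 1 transition (1 symbol, 0 ε).
  b ∪ c — 6 transitions (2 symbol, 4 ε)
  c(b ∪ c) — 8 transitions (3 symbol, 5 ε)
  (c(b ∪ c))* — 12 transitions (3 symbol, 9 ε)
  (c(b ∪ c))* ∪ a — 17 transitions (4 symbol, 13 ε)

17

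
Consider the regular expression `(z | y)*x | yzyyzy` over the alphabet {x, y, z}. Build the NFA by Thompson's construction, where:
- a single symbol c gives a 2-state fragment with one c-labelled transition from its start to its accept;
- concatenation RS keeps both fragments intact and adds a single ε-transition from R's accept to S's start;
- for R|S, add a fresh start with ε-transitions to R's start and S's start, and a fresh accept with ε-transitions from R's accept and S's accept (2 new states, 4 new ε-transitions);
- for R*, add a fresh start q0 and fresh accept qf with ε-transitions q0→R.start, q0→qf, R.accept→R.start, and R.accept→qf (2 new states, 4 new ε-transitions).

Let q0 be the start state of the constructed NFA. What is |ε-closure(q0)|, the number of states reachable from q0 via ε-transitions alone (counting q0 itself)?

8

Let C(F) = |ε-closure(F.start)| within fragment F, and note whether F accepts ε. Symbol fragments have C = 1 and do not accept ε. Then:
  z | y : new start ε-reaches every alternative's start; none of them accept ε, so the new accept is not reached: C = 1 + 1 + 1 = 3
  (z | y)* : the star's fresh start ε-reaches both the body's start and the fresh accept: C = 2 + 3 = 5
  (z | y)*x : the left operand accepts ε, so the closure extends into the next operand (via the concat ε-link); C = 5 + 1 = 6
  yzyyzy : C equals the left operand's closure size = 1 (its accept is not ε-reachable, so the closure stops there)
  (z | y)*x | yzyyzy : C = 1 + 6 + 1 = 8 (the new accept is not ε-reachable since no branch accepts ε)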